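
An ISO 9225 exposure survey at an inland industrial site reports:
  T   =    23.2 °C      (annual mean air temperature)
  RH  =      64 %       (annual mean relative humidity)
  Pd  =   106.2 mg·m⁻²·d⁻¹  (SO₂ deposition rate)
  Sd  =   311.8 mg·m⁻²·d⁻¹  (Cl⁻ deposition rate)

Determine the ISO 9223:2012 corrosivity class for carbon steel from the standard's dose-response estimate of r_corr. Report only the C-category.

carbon steel: f(T) = -0.054·(T−10) [T>10 °C] = -0.7128
  SO₂ term: 1.77·106.2^0.52·exp(0.02·64-0.7128) = 35.31
  Cl⁻ term: 0.102·311.8^0.62·exp(0.033·64+0.04·23.2) = 75
  sum: 35.31 + 75 → r_corr = 110.3 μm/a
110 μm/a falls in (80, 200] for carbon steel → category C5

C5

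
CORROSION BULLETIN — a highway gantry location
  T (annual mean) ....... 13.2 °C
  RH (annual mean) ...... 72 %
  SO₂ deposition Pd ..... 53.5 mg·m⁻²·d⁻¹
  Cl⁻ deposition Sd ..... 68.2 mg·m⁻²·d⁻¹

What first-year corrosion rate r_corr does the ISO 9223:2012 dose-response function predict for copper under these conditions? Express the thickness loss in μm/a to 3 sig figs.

r_corr = 1.63 μm/a

copper: temperature factor f = -0.080·(3.2) = -0.2560
  Pd branch = 0.0053·Pd^0.26·e^(0.059·RH+f) = 0.8079 μm/a
  Cl⁻ term: 0.01025·68.2^0.27·exp(0.036·72+0.049·13.2) = 0.8174
  r_corr = 0.8079 + 0.8174 = 1.625 μm/a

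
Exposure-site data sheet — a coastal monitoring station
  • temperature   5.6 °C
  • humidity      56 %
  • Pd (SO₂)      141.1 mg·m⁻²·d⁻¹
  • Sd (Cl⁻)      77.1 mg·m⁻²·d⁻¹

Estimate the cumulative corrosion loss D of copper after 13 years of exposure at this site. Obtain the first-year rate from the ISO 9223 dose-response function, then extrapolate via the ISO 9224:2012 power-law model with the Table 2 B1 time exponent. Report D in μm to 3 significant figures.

D(13) = 3.47 μm

copper: temperature factor f = +0.126·(-4.4) = -0.5544
  Pd branch = 0.0053·Pd^0.26·e^(0.059·RH+f) = 0.3001 μm/a
  Sd branch = 0.01025·Sd^0.27·e^(0.036·RH+0.049·T) = 0.3273 μm/a
  r_corr = 0.3001 + 0.3273 = 0.6274 μm/a
Long-term exponent b (ISO 9224 Table 2, B1) = 0.667
  D(13) = 0.6274 × 13^0.667 = 0.6274 × 5.534 = 3.472 μm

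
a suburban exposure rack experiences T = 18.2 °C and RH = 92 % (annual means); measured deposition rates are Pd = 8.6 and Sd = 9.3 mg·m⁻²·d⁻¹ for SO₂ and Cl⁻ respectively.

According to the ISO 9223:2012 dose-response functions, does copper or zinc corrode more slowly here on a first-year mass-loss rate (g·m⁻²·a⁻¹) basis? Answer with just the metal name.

zinc

copper: T>10 °C ⇒ hinge -0.080·(18.2−10) = -0.6560
  SO₂ term: 0.0053·8.6^0.26·exp(0.059·92-0.6560) = 1.096
  Sd branch = 0.01025·Sd^0.27·e^(0.036·RH+0.049·T) = 1.253 μm/a
  sum: 1.096 + 1.253 → r_corr = 2.349 μm/a
  mass loss = 2.349 μm/a × 8.96 g/cm³ = 21.04 g·m⁻²·a⁻¹
zinc: T>10 °C ⇒ hinge -0.071·(18.2−10) = -0.5822
  Pd branch = 0.0129·Pd^0.44·e^(0.046·RH+f) = 1.279 μm/a
  Cl⁻ term: 0.0175·9.3^0.57·exp(0.008·92+0.085·18.2) = 0.6117
  sum: 1.279 + 0.6117 → r_corr = 1.891 μm/a
  mass loss = 1.891 μm/a × 7.14 g/cm³ = 13.5 g·m⁻²·a⁻¹
Ordering by g·m⁻²·a⁻¹: copper (21) > zinc (13.5)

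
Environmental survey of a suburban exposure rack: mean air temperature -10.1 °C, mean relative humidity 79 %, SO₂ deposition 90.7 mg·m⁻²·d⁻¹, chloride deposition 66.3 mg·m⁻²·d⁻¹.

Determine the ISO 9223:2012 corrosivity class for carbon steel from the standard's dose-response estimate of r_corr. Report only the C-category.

carbon steel: temperature factor f = +0.150·(-20.1) = -3.0150
  sulphur-dioxide contribution → 4.393 μm/a
  chloride contribution → 12.44 μm/a
  total first-year rate 16.83 μm/a
16.8 μm/a falls in (1.3, 25] for carbon steel → category C2

C2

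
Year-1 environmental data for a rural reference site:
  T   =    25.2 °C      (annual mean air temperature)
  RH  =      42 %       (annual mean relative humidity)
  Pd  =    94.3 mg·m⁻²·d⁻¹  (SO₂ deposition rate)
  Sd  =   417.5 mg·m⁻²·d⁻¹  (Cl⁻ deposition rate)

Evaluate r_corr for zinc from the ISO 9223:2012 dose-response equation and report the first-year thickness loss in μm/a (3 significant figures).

r_corr = 6.72 μm/a

zinc: T>10 °C ⇒ hinge -0.071·(25.2−10) = -1.0792
  Pd branch = 0.0129·Pd^0.44·e^(0.046·RH+f) = 0.2237 μm/a
  Sd branch = 0.0175·Sd^0.57·e^(0.008·RH+0.085·T) = 6.501 μm/a
  sum: 0.2237 + 6.501 → r_corr = 6.725 μm/a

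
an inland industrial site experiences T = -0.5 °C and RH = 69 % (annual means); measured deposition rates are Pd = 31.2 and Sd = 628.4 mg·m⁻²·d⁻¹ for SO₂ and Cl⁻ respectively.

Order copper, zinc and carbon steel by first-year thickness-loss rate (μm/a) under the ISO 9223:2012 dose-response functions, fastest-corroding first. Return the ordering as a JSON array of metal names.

copper: temperature factor f = +0.126·(-10.5) = -1.3230
  Pd branch = 0.0053·Pd^0.26·e^(0.059·RH+f) = 0.2024 μm/a
  Sd branch = 0.01025·Sd^0.27·e^(0.036·RH+0.049·T) = 0.683 μm/a
  sum: 0.2024 + 0.683 → r_corr = 0.8854 μm/a
zinc: f(T) = +0.038·(T−10) [T≤10 °C] = -0.3990
  Pd branch = 0.0129·Pd^0.44·e^(0.046·RH+f) = 0.9401 μm/a
  Cl⁻ term: 0.0175·628.4^0.57·exp(0.008·69+0.085·-0.5) = 1.146
  r_corr = 0.9401 + 1.146 = 2.086 μm/a
carbon steel: f(T) = +0.150·(T−10) [T≤10 °C] = -1.5750
  Pd branch = 1.77·Pd^0.52·e^(0.02·RH+f) = 8.715 μm/a
  Sd branch = 0.102·Sd^0.62·e^(0.033·RH+0.04·T) = 52.93 μm/a
  r_corr = 8.715 + 52.93 = 61.65 μm/a
Ordering by μm/a: carbon steel (61.6) > zinc (2.09) > copper (0.885)

["carbon steel", "zinc", "copper"]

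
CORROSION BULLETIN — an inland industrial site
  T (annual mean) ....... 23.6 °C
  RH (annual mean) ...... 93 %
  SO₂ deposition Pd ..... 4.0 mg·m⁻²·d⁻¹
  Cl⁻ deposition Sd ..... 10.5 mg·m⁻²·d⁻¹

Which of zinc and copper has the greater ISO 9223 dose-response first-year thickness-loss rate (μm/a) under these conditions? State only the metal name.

zinc: temperature factor f = -0.071·(13.6) = -0.9656
  SO₂ term: 0.0129·4.0^0.44·exp(0.046·93-0.9656) = 0.6517
  Cl⁻ term: 0.0175·10.5^0.57·exp(0.008·93+0.085·23.6) = 1.046
  sum: 0.6517 + 1.046 → r_corr = 1.697 μm/a
copper: T>10 °C ⇒ hinge -0.080·(23.6−10) = -1.0880
  Pd branch = 0.0053·Pd^0.26·e^(0.059·RH+f) = 0.6184 μm/a
  Cl⁻ term: 0.01025·10.5^0.27·exp(0.036·93+0.049·23.6) = 1.749
  sum: 0.6184 + 1.749 → r_corr = 2.367 μm/a
Ordering by μm/a: copper (2.37) > zinc (1.7)

copper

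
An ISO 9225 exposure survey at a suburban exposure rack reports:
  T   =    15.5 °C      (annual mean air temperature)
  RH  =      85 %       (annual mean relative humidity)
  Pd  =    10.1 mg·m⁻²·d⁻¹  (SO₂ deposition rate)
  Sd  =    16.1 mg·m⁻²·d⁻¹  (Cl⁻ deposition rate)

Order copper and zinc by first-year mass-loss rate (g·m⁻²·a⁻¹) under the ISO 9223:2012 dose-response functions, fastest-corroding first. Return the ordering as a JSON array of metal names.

["copper", "zinc"]

copper: temperature factor f = -0.080·(5.5) = -0.4400
  Pd branch = 0.0053·Pd^0.26·e^(0.059·RH+f) = 0.9382 μm/a
  Sd branch = 0.01025·Sd^0.27·e^(0.036·RH+0.049·T) = 0.9894 μm/a
  r_corr = 0.9382 + 0.9894 = 1.928 μm/a
  mass loss = 1.928 μm/a × 8.96 g/cm³ = 17.27 g·m⁻²·a⁻¹
zinc: f(T) = -0.071·(T−10) [T>10 °C] = -0.3905
  Pd branch = 0.0129·Pd^0.44·e^(0.046·RH+f) = 1.205 μm/a
  Cl⁻ term: 0.0175·16.1^0.57·exp(0.008·85+0.085·15.5) = 0.6287
  r_corr = 1.205 + 0.6287 = 1.834 μm/a
  mass loss = 1.834 μm/a × 7.14 g/cm³ = 13.09 g·m⁻²·a⁻¹
Ordering by g·m⁻²·a⁻¹: copper (17.3) > zinc (13.1)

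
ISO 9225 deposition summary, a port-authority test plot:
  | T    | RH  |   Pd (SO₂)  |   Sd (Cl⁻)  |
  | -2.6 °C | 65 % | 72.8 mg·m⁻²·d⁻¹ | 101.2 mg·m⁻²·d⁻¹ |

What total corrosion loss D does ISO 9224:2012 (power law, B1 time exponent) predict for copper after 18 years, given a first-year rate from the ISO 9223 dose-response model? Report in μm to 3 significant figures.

D(18) = 3.29 μm

copper: f(T) = +0.126·(T−10) [T≤10 °C] = -1.5876
  SO₂ term: 0.0053·72.8^0.26·exp(0.059·65-1.5876) = 0.1529
  Cl⁻ term: 0.01025·101.2^0.27·exp(0.036·65+0.049·-2.6) = 0.3259
  sum: 0.1529 + 0.3259 → r_corr = 0.4788 μm/a
Power-law: D(18) = r_corr · 18^0.667
  D(18) = 0.4788 × 18^0.667 = 0.4788 × 6.875 = 3.292 μm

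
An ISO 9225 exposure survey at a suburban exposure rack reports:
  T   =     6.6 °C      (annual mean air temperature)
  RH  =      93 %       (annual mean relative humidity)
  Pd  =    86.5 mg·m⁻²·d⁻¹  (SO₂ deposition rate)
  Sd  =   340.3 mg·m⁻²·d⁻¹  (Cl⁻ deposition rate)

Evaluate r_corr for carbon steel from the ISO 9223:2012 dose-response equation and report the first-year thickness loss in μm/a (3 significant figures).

carbon steel: T≤10 °C ⇒ hinge +0.150·(6.6−10) = -0.5100
  sulphur-dioxide contribution → 69.43 μm/a
  chloride contribution → 106.1 μm/a
  ⇒ r_corr(carbon steel) = 175.6 μm/a

r_corr = 176 μm/a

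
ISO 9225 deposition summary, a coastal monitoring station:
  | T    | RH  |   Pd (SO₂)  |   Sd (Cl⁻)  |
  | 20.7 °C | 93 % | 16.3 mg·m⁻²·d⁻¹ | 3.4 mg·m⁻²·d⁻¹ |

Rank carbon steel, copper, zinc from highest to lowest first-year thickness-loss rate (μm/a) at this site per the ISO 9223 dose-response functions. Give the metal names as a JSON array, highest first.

carbon steel: f(T) = -0.054·(T−10) [T>10 °C] = -0.5778
  Pd branch = 1.77·Pd^0.52·e^(0.02·RH+f) = 27.24 μm/a
  Cl⁻ term: 0.102·3.4^0.62·exp(0.033·93+0.04·20.7) = 10.73
  r_corr = 27.24 + 10.73 = 37.97 μm/a
copper: T>10 °C ⇒ hinge -0.080·(20.7−10) = -0.8560
  Pd branch = 0.0053·Pd^0.26·e^(0.059·RH+f) = 1.124 μm/a
  Sd branch = 0.01025·Sd^0.27·e^(0.036·RH+0.049·T) = 1.119 μm/a
  sum: 1.124 + 1.119 → r_corr = 2.243 μm/a
zinc: T>10 °C ⇒ hinge -0.071·(20.7−10) = -0.7597
  SO₂ term: 0.0129·16.3^0.44·exp(0.046·93-0.7597) = 1.486
  Sd branch = 0.0175·Sd^0.57·e^(0.008·RH+0.085·T) = 0.4298 μm/a
  r_corr = 1.486 + 0.4298 = 1.915 μm/a
Ordering by μm/a: carbon steel (38) > copper (2.24) > zinc (1.92)

["carbon steel", "copper", "zinc"]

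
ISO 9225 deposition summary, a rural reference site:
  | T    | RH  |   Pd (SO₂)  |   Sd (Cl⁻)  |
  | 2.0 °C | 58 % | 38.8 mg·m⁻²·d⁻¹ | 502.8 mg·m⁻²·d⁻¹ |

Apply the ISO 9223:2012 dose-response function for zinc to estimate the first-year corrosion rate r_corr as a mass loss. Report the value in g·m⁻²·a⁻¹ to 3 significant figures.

zinc: f(T) = +0.038·(T−10) [T≤10 °C] = -0.3040
  SO₂ term: 0.0129·38.8^0.44·exp(0.046·58-0.3040) = 0.686
  Sd branch = 0.0175·Sd^0.57·e^(0.008·RH+0.085·T) = 1.143 μm/a
  sum: 0.686 + 1.143 → r_corr = 1.829 μm/a
Convert to mass loss: 1.829 μm/a × 7.14 g/cm³ = 13.06 g·m⁻²·a⁻¹

r_corr = 13.1 g·m⁻²·a⁻¹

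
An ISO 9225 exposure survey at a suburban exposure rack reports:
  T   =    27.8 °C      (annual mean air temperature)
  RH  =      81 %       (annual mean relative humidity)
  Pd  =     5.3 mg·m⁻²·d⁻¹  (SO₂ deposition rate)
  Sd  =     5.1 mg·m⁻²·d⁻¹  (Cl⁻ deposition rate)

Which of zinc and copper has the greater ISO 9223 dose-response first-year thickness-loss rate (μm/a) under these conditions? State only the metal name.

zinc: f(T) = -0.071·(T−10) [T>10 °C] = -1.2638
  Pd branch = 0.0129·Pd^0.44·e^(0.046·RH+f) = 0.3152 μm/a
  Cl⁻ term: 0.0175·5.1^0.57·exp(0.008·81+0.085·27.8) = 0.8995
  r_corr = 0.3152 + 0.8995 = 1.215 μm/a
copper: temperature factor f = -0.080·(17.8) = -1.4240
  SO₂ term: 0.0053·5.3^0.26·exp(0.059·81-1.4240) = 0.2342
  Cl⁻ term: 0.01025·5.1^0.27·exp(0.036·81+0.049·27.8) = 1.148
  r_corr = 0.2342 + 1.148 = 1.382 μm/a
Ordering by μm/a: copper (1.38) > zinc (1.21)

copper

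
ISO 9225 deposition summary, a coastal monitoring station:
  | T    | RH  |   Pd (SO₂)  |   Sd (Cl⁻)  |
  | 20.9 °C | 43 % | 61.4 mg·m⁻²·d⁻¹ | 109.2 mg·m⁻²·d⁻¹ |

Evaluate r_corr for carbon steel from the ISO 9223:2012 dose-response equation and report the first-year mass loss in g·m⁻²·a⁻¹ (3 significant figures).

r_corr = 295 g·m⁻²·a⁻¹

carbon steel: T>10 °C ⇒ hinge -0.054·(20.9−10) = -0.5886
  Pd branch = 1.77·Pd^0.52·e^(0.02·RH+f) = 19.76 μm/a
  Cl⁻ term: 0.102·109.2^0.62·exp(0.033·43+0.04·20.9) = 17.85
  sum: 19.76 + 17.85 → r_corr = 37.61 μm/a
Convert to mass loss: 37.61 μm/a × 7.85 g/cm³ = 295.2 g·m⁻²·a⁻¹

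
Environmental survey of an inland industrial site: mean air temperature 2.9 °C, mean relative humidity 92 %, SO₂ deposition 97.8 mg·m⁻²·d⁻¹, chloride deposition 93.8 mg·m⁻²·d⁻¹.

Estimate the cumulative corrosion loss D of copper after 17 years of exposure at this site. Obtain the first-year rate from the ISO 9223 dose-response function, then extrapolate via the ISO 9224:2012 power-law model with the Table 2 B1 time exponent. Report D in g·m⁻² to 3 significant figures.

D(17) = 162 g·m⁻²

copper: T≤10 °C ⇒ hinge +0.126·(2.9−10) = -0.8946
  sulphur-dioxide contribution → 1.624 μm/a
  chloride contribution → 1.105 μm/a
  total first-year rate 2.729 μm/a
ISO 9224: D(t) = r_corr · t^b with b = 0.667 (copper, B1)
  D(17) = 2.729 × 17^0.667 = 2.729 × 6.618 = 18.06 μm
  Mass loss = 18.06 μm × 8.96 g/cm³ = 161.8 g·m⁻²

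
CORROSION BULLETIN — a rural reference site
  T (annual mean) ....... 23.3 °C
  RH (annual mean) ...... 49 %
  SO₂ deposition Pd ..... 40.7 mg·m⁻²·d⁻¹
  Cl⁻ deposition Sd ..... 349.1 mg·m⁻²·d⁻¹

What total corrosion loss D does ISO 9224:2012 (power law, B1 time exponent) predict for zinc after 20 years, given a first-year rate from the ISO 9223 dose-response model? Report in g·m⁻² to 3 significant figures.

D(20) = 451 g·m⁻²

zinc: T>10 °C ⇒ hinge -0.071·(23.3−10) = -0.9443
  sulphur-dioxide contribution → 0.2441 μm/a
  chloride contribution → 5.283 μm/a
  total first-year rate 5.527 μm/a
ISO 9224: D(t) = r_corr · t^b with b = 0.813 (zinc, B1)
  D(20) = 5.527 × 20^0.813 = 5.527 × 11.42 = 63.13 μm
  Mass loss = 63.13 μm × 7.14 g/cm³ = 450.8 g·m⁻²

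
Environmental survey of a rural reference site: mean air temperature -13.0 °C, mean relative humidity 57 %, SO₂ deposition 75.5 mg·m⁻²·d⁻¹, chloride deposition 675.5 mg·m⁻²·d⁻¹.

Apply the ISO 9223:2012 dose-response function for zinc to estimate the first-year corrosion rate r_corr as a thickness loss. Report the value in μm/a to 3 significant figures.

zinc: temperature factor f = +0.038·(-23.0) = -0.8740
  Pd branch = 0.0129·Pd^0.44·e^(0.046·RH+f) = 0.4966 μm/a
  Sd branch = 0.0175·Sd^0.57·e^(0.008·RH+0.085·T) = 0.375 μm/a
  r_corr = 0.4966 + 0.375 = 0.8717 μm/a

r_corr = 0.872 μm/a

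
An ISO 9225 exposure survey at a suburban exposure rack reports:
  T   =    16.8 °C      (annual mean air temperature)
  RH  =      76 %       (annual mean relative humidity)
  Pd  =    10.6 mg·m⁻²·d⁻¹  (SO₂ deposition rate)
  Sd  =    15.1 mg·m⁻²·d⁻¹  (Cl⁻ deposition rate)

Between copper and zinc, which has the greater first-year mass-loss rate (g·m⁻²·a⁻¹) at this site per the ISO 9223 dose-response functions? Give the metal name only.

copper: f(T) = -0.080·(T−10) [T>10 °C] = -0.5440
  sulphur-dioxide contribution → 0.5035 μm/a
  chloride contribution → 0.7495 μm/a
  total first-year rate 1.253 μm/a
  mass loss = 1.253 μm/a × 8.96 g/cm³ = 11.23 g·m⁻²·a⁻¹
zinc: f(T) = -0.071·(T−10) [T>10 °C] = -0.4828
  sulphur-dioxide contribution → 0.7419 μm/a
  chloride contribution → 0.6299 μm/a
  ⇒ r_corr(zinc) = 1.372 μm/a
  mass loss = 1.372 μm/a × 7.14 g/cm³ = 9.795 g·m⁻²·a⁻¹
Ordering by g·m⁻²·a⁻¹: copper (11.2) > zinc (9.79)

copper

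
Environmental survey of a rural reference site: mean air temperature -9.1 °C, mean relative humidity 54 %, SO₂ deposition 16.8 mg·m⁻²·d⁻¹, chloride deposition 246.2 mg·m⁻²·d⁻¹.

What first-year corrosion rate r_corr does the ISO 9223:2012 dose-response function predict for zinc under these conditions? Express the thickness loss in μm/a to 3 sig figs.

r_corr = 0.546 μm/a

zinc: f(T) = +0.038·(T−10) [T≤10 °C] = -0.7258
  SO₂ term: 0.0129·16.8^0.44·exp(0.046·54-0.7258) = 0.259
  Sd branch = 0.0175·Sd^0.57·e^(0.008·RH+0.085·T) = 0.2869 μm/a
  sum: 0.259 + 0.2869 → r_corr = 0.5459 μm/a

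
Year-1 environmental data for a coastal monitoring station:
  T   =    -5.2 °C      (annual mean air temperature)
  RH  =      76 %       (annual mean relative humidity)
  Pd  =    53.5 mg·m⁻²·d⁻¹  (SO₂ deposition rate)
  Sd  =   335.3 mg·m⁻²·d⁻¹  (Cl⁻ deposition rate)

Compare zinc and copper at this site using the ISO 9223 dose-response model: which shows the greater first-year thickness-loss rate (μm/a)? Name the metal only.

zinc

zinc: T≤10 °C ⇒ hinge +0.038·(-5.2−10) = -0.5776
  Pd branch = 0.0129·Pd^0.44·e^(0.046·RH+f) = 1.376 μm/a
  Sd branch = 0.0175·Sd^0.57·e^(0.008·RH+0.085·T) = 0.5684 μm/a
  sum: 1.376 + 0.5684 → r_corr = 1.944 μm/a
copper: temperature factor f = +0.126·(-15.2) = -1.9152
  SO₂ term: 0.0053·53.5^0.26·exp(0.059·76-1.9152) = 0.1947
  Sd branch = 0.01025·Sd^0.27·e^(0.036·RH+0.049·T) = 0.5891 μm/a
  r_corr = 0.1947 + 0.5891 = 0.7837 μm/a
Ordering by μm/a: zinc (1.94) > copper (0.784)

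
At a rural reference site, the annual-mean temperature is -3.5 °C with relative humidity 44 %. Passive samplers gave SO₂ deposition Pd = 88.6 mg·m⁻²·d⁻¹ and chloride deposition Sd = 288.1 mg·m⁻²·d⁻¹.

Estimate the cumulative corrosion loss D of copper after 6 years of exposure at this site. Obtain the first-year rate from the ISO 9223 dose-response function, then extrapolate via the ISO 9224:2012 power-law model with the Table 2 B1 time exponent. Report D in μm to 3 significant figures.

D(6) = 0.779 μm

copper: T≤10 °C ⇒ hinge +0.126·(-3.5−10) = -1.7010
  sulphur-dioxide contribution → 0.04162 μm/a
  chloride contribution → 0.1942 μm/a
  ⇒ r_corr(copper) = 0.2358 μm/a
Long-term exponent b (ISO 9224 Table 2, B1) = 0.667
  D(6) = 0.2358 × 6^0.667 = 0.2358 × 3.304 = 0.7791 μm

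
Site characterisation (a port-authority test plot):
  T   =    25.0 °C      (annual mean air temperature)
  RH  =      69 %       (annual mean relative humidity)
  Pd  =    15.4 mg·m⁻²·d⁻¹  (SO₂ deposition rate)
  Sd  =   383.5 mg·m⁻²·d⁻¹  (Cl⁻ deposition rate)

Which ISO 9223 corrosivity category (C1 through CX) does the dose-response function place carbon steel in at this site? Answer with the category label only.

C5

carbon steel: T>10 °C ⇒ hinge -0.054·(25.0−10) = -0.8100
  Pd branch = 1.77·Pd^0.52·e^(0.02·RH+f) = 12.97 μm/a
  Sd branch = 0.102·Sd^0.62·e^(0.033·RH+0.04·T) = 108.1 μm/a
  r_corr = 12.97 + 108.1 = 121 μm/a
Category bounds: 80…200 μm/a bracket r_corr ⇒ C5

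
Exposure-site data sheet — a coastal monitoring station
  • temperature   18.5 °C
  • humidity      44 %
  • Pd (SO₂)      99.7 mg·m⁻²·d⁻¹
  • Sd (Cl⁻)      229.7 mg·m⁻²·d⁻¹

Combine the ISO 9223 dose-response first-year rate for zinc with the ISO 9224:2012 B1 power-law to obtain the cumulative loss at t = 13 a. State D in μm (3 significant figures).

D(13) = 24.7 μm

zinc: temperature factor f = -0.071·(8.5) = -0.6035
  sulphur-dioxide contribution → 0.4045 μm/a
  chloride contribution → 2.659 μm/a
  total first-year rate 3.063 μm/a
Long-term exponent b (ISO 9224 Table 2, B1) = 0.813
  D(13) = 3.063 × 13^0.813 = 3.063 × 8.047 = 24.65 μm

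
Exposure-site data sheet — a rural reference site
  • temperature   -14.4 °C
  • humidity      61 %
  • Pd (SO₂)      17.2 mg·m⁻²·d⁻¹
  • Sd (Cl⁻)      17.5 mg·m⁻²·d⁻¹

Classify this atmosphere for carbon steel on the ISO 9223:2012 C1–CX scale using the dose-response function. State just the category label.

carbon steel: temperature factor f = +0.150·(-24.4) = -3.6600
  Pd branch = 1.77·Pd^0.52·e^(0.02·RH+f) = 0.6773 μm/a
  Cl⁻ term: 0.102·17.5^0.62·exp(0.033·61+0.04·-14.4) = 2.531
  r_corr = 0.6773 + 2.531 = 3.209 μm/a
ISO 9223 Table 2 (carbon steel): 1.3 < 3.21 ≤ 25 μm/a ⇒ C2

C2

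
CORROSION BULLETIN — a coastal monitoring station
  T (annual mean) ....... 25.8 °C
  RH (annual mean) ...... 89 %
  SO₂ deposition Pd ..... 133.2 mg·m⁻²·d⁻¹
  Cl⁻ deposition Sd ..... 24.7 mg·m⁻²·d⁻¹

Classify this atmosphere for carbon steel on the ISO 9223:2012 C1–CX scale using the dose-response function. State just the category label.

carbon steel: temperature factor f = -0.054·(15.8) = -0.8532
  SO₂ term: 1.77·133.2^0.52·exp(0.02·89-0.8532) = 56.91
  Sd branch = 0.102·Sd^0.62·e^(0.033·RH+0.04·T) = 39.43 μm/a
  sum: 56.91 + 39.43 → r_corr = 96.34 μm/a
ISO 9223 Table 2 (carbon steel): 80 < 96.3 ≤ 200 μm/a ⇒ C5

C5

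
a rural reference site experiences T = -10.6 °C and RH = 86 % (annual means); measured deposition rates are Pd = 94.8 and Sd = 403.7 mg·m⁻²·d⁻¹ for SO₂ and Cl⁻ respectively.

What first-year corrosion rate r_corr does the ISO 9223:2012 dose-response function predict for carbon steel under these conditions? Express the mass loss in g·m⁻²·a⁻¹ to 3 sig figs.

r_corr = 407 g·m⁻²·a⁻¹

carbon steel: T≤10 °C ⇒ hinge +0.150·(-10.6−10) = -3.0900
  sulphur-dioxide contribution → 4.797 μm/a
  chloride contribution → 47.07 μm/a
  ⇒ r_corr(carbon steel) = 51.87 μm/a
Convert to mass loss: 51.87 μm/a × 7.85 g/cm³ = 407.2 g·m⁻²·a⁻¹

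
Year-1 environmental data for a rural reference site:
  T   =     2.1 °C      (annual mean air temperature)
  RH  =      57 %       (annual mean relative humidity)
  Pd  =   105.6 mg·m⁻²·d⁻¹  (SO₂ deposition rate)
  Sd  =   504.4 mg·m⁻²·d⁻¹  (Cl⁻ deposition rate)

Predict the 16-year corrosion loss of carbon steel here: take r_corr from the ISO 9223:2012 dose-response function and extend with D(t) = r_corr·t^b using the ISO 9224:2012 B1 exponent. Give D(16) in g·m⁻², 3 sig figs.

carbon steel: T≤10 °C ⇒ hinge +0.150·(2.1−10) = -1.1850
  sulphur-dioxide contribution → 19.09 μm/a
  chloride contribution → 34.49 μm/a
  total first-year rate 53.58 μm/a
ISO 9224: D(t) = r_corr · t^b with b = 0.523 (carbon steel, B1)
  D(16) = 53.58 × 16^0.523 = 53.58 × 4.263 = 228.4 μm
  Mass loss = 228.4 μm × 7.85 g/cm³ = 1793 g·m⁻²

D(16) = 1.79e+03 g·m⁻²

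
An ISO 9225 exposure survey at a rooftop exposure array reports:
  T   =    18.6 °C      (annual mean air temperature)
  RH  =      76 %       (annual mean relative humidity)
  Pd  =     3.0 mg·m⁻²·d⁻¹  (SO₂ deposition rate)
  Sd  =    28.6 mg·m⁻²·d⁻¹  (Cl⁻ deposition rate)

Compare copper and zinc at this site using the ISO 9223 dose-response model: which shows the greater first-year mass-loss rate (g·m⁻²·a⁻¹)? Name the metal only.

copper

copper: T>10 °C ⇒ hinge -0.080·(18.6−10) = -0.6880
  Pd branch = 0.0053·Pd^0.26·e^(0.059·RH+f) = 0.314 μm/a
  Sd branch = 0.01025·Sd^0.27·e^(0.036·RH+0.049·T) = 0.9727 μm/a
  sum: 0.314 + 0.9727 → r_corr = 1.287 μm/a
  mass loss = 1.287 μm/a × 8.96 g/cm³ = 11.53 g·m⁻²·a⁻¹
zinc: temperature factor f = -0.071·(8.6) = -0.6106
  Pd branch = 0.0129·Pd^0.44·e^(0.046·RH+f) = 0.3747 μm/a
  Sd branch = 0.0175·Sd^0.57·e^(0.008·RH+0.085·T) = 1.056 μm/a
  r_corr = 0.3747 + 1.056 = 1.431 μm/a
  mass loss = 1.431 μm/a × 7.14 g/cm³ = 10.22 g·m⁻²·a⁻¹
Ordering by g·m⁻²·a⁻¹: copper (11.5) > zinc (10.2)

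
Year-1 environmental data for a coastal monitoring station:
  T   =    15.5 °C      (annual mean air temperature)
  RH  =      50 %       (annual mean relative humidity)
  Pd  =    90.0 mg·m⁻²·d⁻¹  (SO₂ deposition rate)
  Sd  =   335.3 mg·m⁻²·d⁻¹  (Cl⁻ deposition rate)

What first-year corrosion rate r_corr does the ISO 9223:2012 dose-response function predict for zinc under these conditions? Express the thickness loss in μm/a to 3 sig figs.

r_corr = 3.31 μm/a

zinc: T>10 °C ⇒ hinge -0.071·(15.5−10) = -0.3905
  SO₂ term: 0.0129·90.0^0.44·exp(0.046·50-0.3905) = 0.6306
  Cl⁻ term: 0.0175·335.3^0.57·exp(0.008·50+0.085·15.5) = 2.682
  r_corr = 0.6306 + 2.682 = 3.312 μm/a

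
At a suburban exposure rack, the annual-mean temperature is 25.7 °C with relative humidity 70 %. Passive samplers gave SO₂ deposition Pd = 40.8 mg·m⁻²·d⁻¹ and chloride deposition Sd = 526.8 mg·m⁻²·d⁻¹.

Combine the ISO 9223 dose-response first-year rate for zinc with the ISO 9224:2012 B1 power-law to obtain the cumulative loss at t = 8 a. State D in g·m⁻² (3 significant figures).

D(8) = 396 g·m⁻²

zinc: T>10 °C ⇒ hinge -0.071·(25.7−10) = -1.1147
  SO₂ term: 0.0129·40.8^0.44·exp(0.046·70-1.1147) = 0.5415
  Cl⁻ term: 0.0175·526.8^0.57·exp(0.008·70+0.085·25.7) = 9.689
  sum: 0.5415 + 9.689 → r_corr = 10.23 μm/a
Power-law: D(8) = r_corr · 8^0.813
  D(8) = 10.23 × 8^0.813 = 10.23 × 5.423 = 55.48 μm
  Mass loss = 55.48 μm × 7.14 g/cm³ = 396.1 g·m⁻²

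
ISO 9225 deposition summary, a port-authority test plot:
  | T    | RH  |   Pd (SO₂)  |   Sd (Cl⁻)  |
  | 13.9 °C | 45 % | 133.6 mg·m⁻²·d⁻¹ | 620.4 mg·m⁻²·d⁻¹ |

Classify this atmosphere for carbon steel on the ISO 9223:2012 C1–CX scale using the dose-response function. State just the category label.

C5

carbon steel: temperature factor f = -0.054·(3.9) = -0.2106
  SO₂ term: 1.77·133.6^0.52·exp(0.02·45-0.2106) = 44.96
  Cl⁻ term: 0.102·620.4^0.62·exp(0.033·45+0.04·13.9) = 42.31
  r_corr = 44.96 + 42.31 = 87.27 μm/a
87.3 μm/a falls in (80, 200] for carbon steel → category C5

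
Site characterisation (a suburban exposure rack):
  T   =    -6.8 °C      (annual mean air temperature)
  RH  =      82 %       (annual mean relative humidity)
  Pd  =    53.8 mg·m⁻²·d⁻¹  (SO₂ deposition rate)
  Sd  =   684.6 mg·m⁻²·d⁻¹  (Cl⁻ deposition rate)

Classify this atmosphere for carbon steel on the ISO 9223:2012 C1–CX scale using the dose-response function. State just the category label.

carbon steel: f(T) = +0.150·(T−10) [T≤10 °C] = -2.5200
  sulphur-dioxide contribution → 5.832 μm/a
  chloride contribution → 66.63 μm/a
  total first-year rate 72.46 μm/a
72.5 μm/a falls in (50, 80] for carbon steel → category C4

C4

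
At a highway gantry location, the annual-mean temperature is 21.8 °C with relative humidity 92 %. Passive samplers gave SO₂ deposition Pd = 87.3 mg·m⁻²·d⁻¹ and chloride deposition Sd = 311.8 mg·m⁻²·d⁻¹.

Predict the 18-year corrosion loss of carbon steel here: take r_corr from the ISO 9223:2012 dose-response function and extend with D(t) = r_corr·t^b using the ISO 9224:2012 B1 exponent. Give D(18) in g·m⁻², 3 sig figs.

carbon steel: temperature factor f = -0.054·(11.8) = -0.6372
  SO₂ term: 1.77·87.3^0.52·exp(0.02·92-0.6372) = 60.21
  Cl⁻ term: 0.102·311.8^0.62·exp(0.033·92+0.04·21.8) = 178.7
  sum: 60.21 + 178.7 → r_corr = 238.9 μm/a
Power-law: D(18) = r_corr · 18^0.523
  D(18) = 238.9 × 18^0.523 = 238.9 × 4.534 = 1083 μm
  Mass loss = 1083 μm × 7.85 g/cm³ = 8502 g·m⁻²

D(18) = 8.50e+03 g·m⁻²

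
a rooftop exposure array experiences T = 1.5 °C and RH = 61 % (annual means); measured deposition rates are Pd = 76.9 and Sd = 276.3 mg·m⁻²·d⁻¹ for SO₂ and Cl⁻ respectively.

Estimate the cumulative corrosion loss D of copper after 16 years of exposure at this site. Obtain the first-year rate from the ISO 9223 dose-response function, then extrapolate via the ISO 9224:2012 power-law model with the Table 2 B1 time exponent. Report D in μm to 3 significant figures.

copper: T≤10 °C ⇒ hinge +0.126·(1.5−10) = -1.0710
  SO₂ term: 0.0053·76.9^0.26·exp(0.059·61-1.0710) = 0.2054
  Sd branch = 0.01025·Sd^0.27·e^(0.036·RH+0.049·T) = 0.4524 μm/a
  r_corr = 0.2054 + 0.4524 = 0.6578 μm/a
ISO 9224: D(t) = r_corr · t^b with b = 0.667 (copper, B1)
  D(16) = 0.6578 × 16^0.667 = 0.6578 × 6.355 = 4.18 μm

D(16) = 4.18 μm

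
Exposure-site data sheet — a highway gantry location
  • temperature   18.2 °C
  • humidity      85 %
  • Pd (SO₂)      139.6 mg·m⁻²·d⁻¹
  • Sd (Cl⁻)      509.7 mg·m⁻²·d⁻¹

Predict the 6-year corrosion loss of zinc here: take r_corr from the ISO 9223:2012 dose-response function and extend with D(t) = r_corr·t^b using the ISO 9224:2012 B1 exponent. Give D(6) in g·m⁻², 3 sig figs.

D(6) = 270 g·m⁻²

zinc: f(T) = -0.071·(T−10) [T>10 °C] = -0.5822
  Pd branch = 0.0129·Pd^0.44·e^(0.046·RH+f) = 3.159 μm/a
  Sd branch = 0.0175·Sd^0.57·e^(0.008·RH+0.085·T) = 5.667 μm/a
  r_corr = 3.159 + 5.667 = 8.827 μm/a
Power-law: D(6) = r_corr · 6^0.813
  D(6) = 8.827 × 6^0.813 = 8.827 × 4.292 = 37.88 μm
  Mass loss = 37.88 μm × 7.14 g/cm³ = 270.5 g·m⁻²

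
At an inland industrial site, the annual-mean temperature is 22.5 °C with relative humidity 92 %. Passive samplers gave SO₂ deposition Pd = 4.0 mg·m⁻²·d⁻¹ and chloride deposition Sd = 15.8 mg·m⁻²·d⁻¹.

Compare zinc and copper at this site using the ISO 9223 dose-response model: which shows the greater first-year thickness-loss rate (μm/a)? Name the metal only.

copper

zinc: temperature factor f = -0.071·(12.5) = -0.8875
  Pd branch = 0.0129·Pd^0.44·e^(0.046·RH+f) = 0.673 μm/a
  Sd branch = 0.0175·Sd^0.57·e^(0.008·RH+0.085·T) = 1.193 μm/a
  sum: 0.673 + 1.193 → r_corr = 1.866 μm/a
copper: temperature factor f = -0.080·(12.5) = -1.0000
  Pd branch = 0.0053·Pd^0.26·e^(0.059·RH+f) = 0.6366 μm/a
  Sd branch = 0.01025·Sd^0.27·e^(0.036·RH+0.049·T) = 1.785 μm/a
  r_corr = 0.6366 + 1.785 = 2.421 μm/a
Ordering by μm/a: copper (2.42) > zinc (1.87)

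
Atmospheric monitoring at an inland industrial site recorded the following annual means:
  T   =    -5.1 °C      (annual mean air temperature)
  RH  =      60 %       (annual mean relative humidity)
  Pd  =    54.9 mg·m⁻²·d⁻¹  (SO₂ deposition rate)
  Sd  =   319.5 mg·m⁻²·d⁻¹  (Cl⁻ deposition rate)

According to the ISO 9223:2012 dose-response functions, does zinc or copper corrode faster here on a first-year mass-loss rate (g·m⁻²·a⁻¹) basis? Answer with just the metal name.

zinc: f(T) = +0.038·(T−10) [T≤10 °C] = -0.5738
  SO₂ term: 0.0129·54.9^0.44·exp(0.046·60-0.5738) = 0.669
  Sd branch = 0.0175·Sd^0.57·e^(0.008·RH+0.085·T) = 0.4907 μm/a
  r_corr = 0.669 + 0.4907 = 1.16 μm/a
  mass loss = 1.16 μm/a × 7.14 g/cm³ = 8.28 g·m⁻²·a⁻¹
copper: temperature factor f = +0.126·(-15.1) = -1.9026
  Pd branch = 0.0053·Pd^0.26·e^(0.059·RH+f) = 0.07721 μm/a
  Sd branch = 0.01025·Sd^0.27·e^(0.036·RH+0.049·T) = 0.3285 μm/a
  sum: 0.07721 + 0.3285 → r_corr = 0.4057 μm/a
  mass loss = 0.4057 μm/a × 8.96 g/cm³ = 3.635 g·m⁻²·a⁻¹
Ordering by g·m⁻²·a⁻¹: zinc (8.28) > copper (3.63)

zinc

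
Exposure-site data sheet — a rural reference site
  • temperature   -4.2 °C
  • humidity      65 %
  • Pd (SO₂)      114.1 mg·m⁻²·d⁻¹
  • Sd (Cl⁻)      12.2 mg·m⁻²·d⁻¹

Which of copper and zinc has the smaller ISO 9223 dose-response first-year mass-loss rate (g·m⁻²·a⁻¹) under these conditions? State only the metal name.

copper

copper: T≤10 °C ⇒ hinge +0.126·(-4.2−10) = -1.7892
  sulphur-dioxide contribution → 0.1405 μm/a
  chloride contribution → 0.1702 μm/a
  ⇒ r_corr(copper) = 0.3107 μm/a
  mass loss = 0.3107 μm/a × 8.96 g/cm³ = 2.784 g·m⁻²·a⁻¹
zinc: temperature factor f = +0.038·(-14.2) = -0.5396
  sulphur-dioxide contribution → 1.202 μm/a
  chloride contribution → 0.08571 μm/a
  total first-year rate 1.288 μm/a
  mass loss = 1.288 μm/a × 7.14 g/cm³ = 9.196 g·m⁻²·a⁻¹
Ordering by g·m⁻²·a⁻¹: zinc (9.2) > copper (2.78)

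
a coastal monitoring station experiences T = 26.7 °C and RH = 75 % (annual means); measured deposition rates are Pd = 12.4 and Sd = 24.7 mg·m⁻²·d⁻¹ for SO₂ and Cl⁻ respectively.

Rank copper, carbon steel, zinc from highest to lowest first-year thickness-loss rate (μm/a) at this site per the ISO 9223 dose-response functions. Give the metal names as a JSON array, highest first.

["carbon steel", "zinc", "copper"]

copper: f(T) = -0.080·(T−10) [T>10 °C] = -1.3360
  SO₂ term: 0.0053·12.4^0.26·exp(0.059·75-1.3360) = 0.2239
  Sd branch = 0.01025·Sd^0.27·e^(0.036·RH+0.049·T) = 1.341 μm/a
  sum: 0.2239 + 1.341 → r_corr = 1.565 μm/a
carbon steel: f(T) = -0.054·(T−10) [T>10 °C] = -0.9018
  Pd branch = 1.77·Pd^0.52·e^(0.02·RH+f) = 11.92 μm/a
  Cl⁻ term: 0.102·24.7^0.62·exp(0.033·75+0.04·26.7) = 25.75
  sum: 11.92 + 25.75 → r_corr = 37.67 μm/a
zinc: f(T) = -0.071·(T−10) [T>10 °C] = -1.1857
  SO₂ term: 0.0129·12.4^0.44·exp(0.046·75-1.1857) = 0.3759
  Sd branch = 0.0175·Sd^0.57·e^(0.008·RH+0.085·T) = 1.919 μm/a
  r_corr = 0.3759 + 1.919 = 2.295 μm/a
Ordering by μm/a: carbon steel (37.7) > zinc (2.29) > copper (1.57)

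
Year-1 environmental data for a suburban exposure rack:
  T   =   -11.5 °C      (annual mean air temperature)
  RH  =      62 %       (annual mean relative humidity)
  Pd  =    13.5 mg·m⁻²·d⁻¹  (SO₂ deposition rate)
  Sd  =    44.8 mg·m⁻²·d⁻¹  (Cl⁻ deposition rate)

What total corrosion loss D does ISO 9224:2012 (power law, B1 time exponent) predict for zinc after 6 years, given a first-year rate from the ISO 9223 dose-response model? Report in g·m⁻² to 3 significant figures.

D(6) = 12.4 g·m⁻²

zinc: T≤10 °C ⇒ hinge +0.038·(-11.5−10) = -0.8170
  Pd branch = 0.0129·Pd^0.44·e^(0.046·RH+f) = 0.3103 μm/a
  Cl⁻ term: 0.0175·44.8^0.57·exp(0.008·62+0.085·-11.5) = 0.09444
  sum: 0.3103 + 0.09444 → r_corr = 0.4047 μm/a
ISO 9224: D(t) = r_corr · t^b with b = 0.813 (zinc, B1)
  D(6) = 0.4047 × 6^0.813 = 0.4047 × 4.292 = 1.737 μm
  Mass loss = 1.737 μm × 7.14 g/cm³ = 12.4 g·m⁻²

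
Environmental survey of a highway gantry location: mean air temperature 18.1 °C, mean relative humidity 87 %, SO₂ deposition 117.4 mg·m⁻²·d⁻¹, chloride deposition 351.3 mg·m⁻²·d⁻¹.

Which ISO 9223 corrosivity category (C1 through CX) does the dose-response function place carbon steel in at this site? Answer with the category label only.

carbon steel: temperature factor f = -0.054·(8.1) = -0.4374
  SO₂ term: 1.77·117.4^0.52·exp(0.02·87-0.4374) = 77.61
  Sd branch = 0.102·Sd^0.62·e^(0.033·RH+0.04·T) = 140.7 μm/a
  r_corr = 77.61 + 140.7 = 218.3 μm/a
ISO 9223 Table 2 (carbon steel): 200 < 218 ≤ 700 μm/a ⇒ CX

CX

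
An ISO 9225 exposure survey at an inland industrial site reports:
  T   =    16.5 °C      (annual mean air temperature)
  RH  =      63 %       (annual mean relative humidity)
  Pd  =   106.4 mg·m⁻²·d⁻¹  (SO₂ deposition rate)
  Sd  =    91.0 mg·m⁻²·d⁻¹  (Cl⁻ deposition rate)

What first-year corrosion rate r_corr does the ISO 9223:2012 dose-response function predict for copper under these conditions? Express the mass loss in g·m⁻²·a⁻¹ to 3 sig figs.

r_corr = 10.6 g·m⁻²·a⁻¹

copper: f(T) = -0.080·(T−10) [T>10 °C] = -0.5200
  SO₂ term: 0.0053·106.4^0.26·exp(0.059·63-0.5200) = 0.4362
  Cl⁻ term: 0.01025·91.0^0.27·exp(0.036·63+0.049·16.5) = 0.7512
  sum: 0.4362 + 0.7512 → r_corr = 1.187 μm/a
Convert to mass loss: 1.187 μm/a × 8.96 g/cm³ = 10.64 g·m⁻²·a⁻¹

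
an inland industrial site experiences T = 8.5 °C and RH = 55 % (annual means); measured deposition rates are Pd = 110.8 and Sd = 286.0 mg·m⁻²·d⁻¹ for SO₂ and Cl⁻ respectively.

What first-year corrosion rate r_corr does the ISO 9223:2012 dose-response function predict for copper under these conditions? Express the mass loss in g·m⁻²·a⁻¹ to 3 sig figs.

copper: temperature factor f = +0.126·(-1.5) = -0.1890
  sulphur-dioxide contribution → 0.3829 μm/a
  chloride contribution → 0.5185 μm/a
  ⇒ r_corr(copper) = 0.9014 μm/a
Convert to mass loss: 0.9014 μm/a × 8.96 g/cm³ = 8.076 g·m⁻²·a⁻¹

r_corr = 8.08 g·m⁻²·a⁻¹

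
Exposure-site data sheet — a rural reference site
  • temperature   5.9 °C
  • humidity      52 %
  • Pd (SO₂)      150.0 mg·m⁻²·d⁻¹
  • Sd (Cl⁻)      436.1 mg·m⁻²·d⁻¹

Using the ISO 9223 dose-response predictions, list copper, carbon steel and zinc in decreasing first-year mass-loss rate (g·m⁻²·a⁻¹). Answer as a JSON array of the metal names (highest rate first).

["carbon steel", "zinc", "copper"]

copper: T≤10 °C ⇒ hinge +0.126·(5.9−10) = -0.5166
  Pd branch = 0.0053·Pd^0.26·e^(0.059·RH+f) = 0.2501 μm/a
  Sd branch = 0.01025·Sd^0.27·e^(0.036·RH+0.049·T) = 0.4592 μm/a
  r_corr = 0.2501 + 0.4592 = 0.7093 μm/a
  mass loss = 0.7093 μm/a × 8.96 g/cm³ = 6.355 g·m⁻²·a⁻¹
carbon steel: T≤10 °C ⇒ hinge +0.150·(5.9−10) = -0.6150
  Pd branch = 1.77·Pd^0.52·e^(0.02·RH+f) = 36.65 μm/a
  Sd branch = 0.102·Sd^0.62·e^(0.033·RH+0.04·T) = 31.11 μm/a
  sum: 36.65 + 31.11 → r_corr = 67.76 μm/a
  mass loss = 67.76 μm/a × 7.85 g/cm³ = 531.9 g·m⁻²·a⁻¹
zinc: temperature factor f = +0.038·(-4.1) = -0.1558
  SO₂ term: 0.0129·150.0^0.44·exp(0.046·52-0.1558) = 1.095
  Cl⁻ term: 0.0175·436.1^0.57·exp(0.008·52+0.085·5.9) = 1.4
  sum: 1.095 + 1.4 → r_corr = 2.494 μm/a
  mass loss = 2.494 μm/a × 7.14 g/cm³ = 17.81 g·m⁻²·a⁻¹
Ordering by g·m⁻²·a⁻¹: carbon steel (532) > zinc (17.8) > copper (6.36)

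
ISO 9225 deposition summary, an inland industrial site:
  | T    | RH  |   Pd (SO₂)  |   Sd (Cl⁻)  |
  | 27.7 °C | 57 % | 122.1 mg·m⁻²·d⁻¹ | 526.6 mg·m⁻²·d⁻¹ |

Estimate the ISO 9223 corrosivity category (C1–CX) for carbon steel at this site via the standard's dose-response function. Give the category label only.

C5

carbon steel: T>10 °C ⇒ hinge -0.054·(27.7−10) = -0.9558
  sulphur-dioxide contribution → 25.89 μm/a
  chloride contribution → 98.63 μm/a
  total first-year rate 124.5 μm/a
ISO 9223 Table 2 (carbon steel): 80 < 125 ≤ 200 μm/a ⇒ C5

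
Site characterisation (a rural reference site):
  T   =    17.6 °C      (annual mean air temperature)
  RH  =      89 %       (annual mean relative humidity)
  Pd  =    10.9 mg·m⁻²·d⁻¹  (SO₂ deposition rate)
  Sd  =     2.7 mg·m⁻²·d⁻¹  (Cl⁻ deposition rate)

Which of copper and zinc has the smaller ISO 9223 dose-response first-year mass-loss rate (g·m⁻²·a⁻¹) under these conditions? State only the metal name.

zinc

copper: temperature factor f = -0.080·(7.6) = -0.6080
  Pd branch = 0.0053·Pd^0.26·e^(0.059·RH+f) = 1.024 μm/a
  Sd branch = 0.01025·Sd^0.27·e^(0.036·RH+0.049·T) = 0.782 μm/a
  sum: 1.024 + 0.782 → r_corr = 1.806 μm/a
  mass loss = 1.806 μm/a × 8.96 g/cm³ = 16.18 g·m⁻²·a⁻¹
zinc: f(T) = -0.071·(T−10) [T>10 °C] = -0.5396
  Pd branch = 0.0129·Pd^0.44·e^(0.046·RH+f) = 1.29 μm/a
  Cl⁻ term: 0.0175·2.7^0.57·exp(0.008·89+0.085·17.6) = 0.2804
  r_corr = 1.29 + 0.2804 = 1.571 μm/a
  mass loss = 1.571 μm/a × 7.14 g/cm³ = 11.22 g·m⁻²·a⁻¹
Ordering by g·m⁻²·a⁻¹: copper (16.2) > zinc (11.2)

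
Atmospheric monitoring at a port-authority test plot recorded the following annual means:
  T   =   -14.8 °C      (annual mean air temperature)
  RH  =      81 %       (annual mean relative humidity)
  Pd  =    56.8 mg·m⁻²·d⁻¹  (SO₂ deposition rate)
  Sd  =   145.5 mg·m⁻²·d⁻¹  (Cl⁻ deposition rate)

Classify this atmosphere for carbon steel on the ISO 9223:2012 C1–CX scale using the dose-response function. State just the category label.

carbon steel: temperature factor f = +0.150·(-24.8) = -3.7200
  SO₂ term: 1.77·56.8^0.52·exp(0.02·81-3.7200) = 1.771
  Cl⁻ term: 0.102·145.5^0.62·exp(0.033·81+0.04·-14.8) = 17.92
  sum: 1.771 + 17.92 → r_corr = 19.69 μm/a
Category bounds: 1.3…25 μm/a bracket r_corr ⇒ C2

C2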